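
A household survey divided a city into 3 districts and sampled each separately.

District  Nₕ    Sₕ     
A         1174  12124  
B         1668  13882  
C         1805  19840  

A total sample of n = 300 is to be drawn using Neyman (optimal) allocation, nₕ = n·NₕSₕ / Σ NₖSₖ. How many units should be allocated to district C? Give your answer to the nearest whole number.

147

A: NₕSₕ = 1174·12124 = 14233576
B: NₕSₕ = 1668·13882 = 23155176
C: NₕSₕ = 1805·19840 = 35811200
Σ NₕSₕ = 73199952.
n_C = 300·35811200/73199952 = 146.767... → 147.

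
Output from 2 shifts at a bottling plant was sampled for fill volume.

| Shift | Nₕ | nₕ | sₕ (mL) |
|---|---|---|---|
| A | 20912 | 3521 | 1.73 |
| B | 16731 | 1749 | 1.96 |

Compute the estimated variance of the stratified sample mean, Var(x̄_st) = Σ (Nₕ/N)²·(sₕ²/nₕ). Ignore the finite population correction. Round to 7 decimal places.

N = 37643; Wₕ = Nₕ/N.
shift A: (20912/37643)²·1.73²/3521 = 0.0002623305
shift B: (16731/37643)²·1.96²/1749 = 0.0004339080
Sum = 0.0006962386 → 0.0006962.

0.0006962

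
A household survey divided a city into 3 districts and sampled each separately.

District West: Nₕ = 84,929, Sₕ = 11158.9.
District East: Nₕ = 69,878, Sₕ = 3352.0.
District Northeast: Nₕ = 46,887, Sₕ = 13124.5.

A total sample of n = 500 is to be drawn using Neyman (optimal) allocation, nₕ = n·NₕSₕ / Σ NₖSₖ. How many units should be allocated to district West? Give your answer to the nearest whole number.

West: NₕSₕ = 84929·11158.9 = 947714218.1
East: NₕSₕ = 69878·3352.0 = 234231056
Northeast: NₕSₕ = 46887·13124.5 = 615368431.5
Σ NₕSₕ = 1797313705.6.
n_West = 500·947714218.1/1797313705.6 = 263.647... → 264.

264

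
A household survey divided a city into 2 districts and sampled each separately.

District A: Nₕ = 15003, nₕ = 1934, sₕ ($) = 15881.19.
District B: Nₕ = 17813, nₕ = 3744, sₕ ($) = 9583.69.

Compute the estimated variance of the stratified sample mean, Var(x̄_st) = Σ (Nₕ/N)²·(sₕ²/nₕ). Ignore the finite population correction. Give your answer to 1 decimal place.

N = 32816. Term for each stratum: Wₕ²sₕ²/nₕ.
Var(x̄_st) = 27258.0351 + 7228.2393 = 34486.2744 → 34486.3.

34486.3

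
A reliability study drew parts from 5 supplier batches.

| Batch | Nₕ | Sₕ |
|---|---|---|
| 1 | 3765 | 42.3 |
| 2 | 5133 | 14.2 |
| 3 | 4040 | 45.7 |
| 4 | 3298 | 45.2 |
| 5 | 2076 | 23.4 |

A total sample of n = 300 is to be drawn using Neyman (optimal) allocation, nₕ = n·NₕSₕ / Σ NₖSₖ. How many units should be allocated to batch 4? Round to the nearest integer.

1: NₕSₕ = 3765·42.3 = 159259.5
2: NₕSₕ = 5133·14.2 = 72888.6
3: NₕSₕ = 4040·45.7 = 184628
4: NₕSₕ = 3298·45.2 = 149069.6
5: NₕSₕ = 2076·23.4 = 48578.4
Σ NₕSₕ = 614424.1.
n_4 = 300·149069.6/614424.1 = 72.785... → 73.

73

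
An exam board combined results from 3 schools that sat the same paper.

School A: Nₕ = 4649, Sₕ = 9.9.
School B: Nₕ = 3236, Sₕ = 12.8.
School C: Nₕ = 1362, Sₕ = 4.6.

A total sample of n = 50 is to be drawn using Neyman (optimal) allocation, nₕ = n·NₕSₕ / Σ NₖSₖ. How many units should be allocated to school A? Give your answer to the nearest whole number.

25

A: NₕSₕ = 4649·9.9 = 46025.1
B: NₕSₕ = 3236·12.8 = 41420.8
C: NₕSₕ = 1362·4.6 = 6265.2
Σ NₕSₕ = 93711.1.
n_A = 50·46025.1/93711.1 = 24.557... → 25.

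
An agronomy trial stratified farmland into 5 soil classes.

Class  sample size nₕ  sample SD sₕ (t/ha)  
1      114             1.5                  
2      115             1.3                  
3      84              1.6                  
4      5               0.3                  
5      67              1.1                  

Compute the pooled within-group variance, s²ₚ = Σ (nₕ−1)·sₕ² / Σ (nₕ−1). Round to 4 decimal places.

Degrees of freedom: 113 + 114 + 83 + 4 + 66 = 380.
Σ(nₕ−1)sₕ² = 113·2.25 + 114·1.69 + 83·2.56 + 4·0.09 + 66·1.21 = 739.61.
s²ₚ = 739.61 / 380 = 1.946342... → 1.9463.

1.9463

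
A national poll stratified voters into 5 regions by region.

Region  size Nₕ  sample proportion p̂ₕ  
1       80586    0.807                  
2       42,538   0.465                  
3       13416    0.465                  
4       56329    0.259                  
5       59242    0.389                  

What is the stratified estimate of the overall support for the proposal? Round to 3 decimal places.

0.510

N = 80586 + 42538 + 13416 + 56329 + 59242 = 252111.
Overall proportion = Σ (Nₕ/N)·p̂ₕ.
Σ Nₕp̂ₕ = 65032.902 + 19780.17 + 6238.44 + 14589.211 + 23045.138 = 128685.861.
128685.861 / 252111 = 0.51043... → 0.510.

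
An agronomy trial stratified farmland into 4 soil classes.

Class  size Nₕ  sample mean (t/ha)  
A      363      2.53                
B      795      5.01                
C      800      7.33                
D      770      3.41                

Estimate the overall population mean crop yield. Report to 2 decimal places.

N = 363 + 795 + 800 + 770 = 2728.
Weight each subgroup mean by Nₕ/N and sum.
Σ Nₕx̄ₕ = 363·2.53 + 795·5.01 + 800·7.33 + 770·3.41 = 918.39 + 3982.95 + 5864 + 2625.7 = 13391.04.
Divide by N: 13391.04 / 2728 = 4.9087... → 4.91.

4.91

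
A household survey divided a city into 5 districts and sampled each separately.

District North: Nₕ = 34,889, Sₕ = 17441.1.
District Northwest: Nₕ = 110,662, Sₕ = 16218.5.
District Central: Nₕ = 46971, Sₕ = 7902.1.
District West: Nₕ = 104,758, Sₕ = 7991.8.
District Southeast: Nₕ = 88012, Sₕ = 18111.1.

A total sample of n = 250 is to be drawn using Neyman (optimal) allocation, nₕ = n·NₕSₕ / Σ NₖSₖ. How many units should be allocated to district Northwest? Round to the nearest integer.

86

North: NₕSₕ = 34889·17441.1 = 608502537.9
Northwest: NₕSₕ = 110662·16218.5 = 1794771647
Central: NₕSₕ = 46971·7902.1 = 371169539.1
West: NₕSₕ = 104758·7991.8 = 837204984.4
Southeast: NₕSₕ = 88012·18111.1 = 1593994133.2
Σ NₕSₕ = 5205642841.6.
n_Northwest = 250·1794771647/5205642841.6 = 86.194... → 86.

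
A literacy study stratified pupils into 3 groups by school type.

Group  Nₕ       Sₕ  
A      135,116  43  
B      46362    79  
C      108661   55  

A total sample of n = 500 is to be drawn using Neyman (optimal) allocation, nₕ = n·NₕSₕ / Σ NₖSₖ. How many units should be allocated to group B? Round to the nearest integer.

A: NₕSₕ = 135116·43 = 5809988
B: NₕSₕ = 46362·79 = 3662598
C: NₕSₕ = 108661·55 = 5976355
Σ NₕSₕ = 15448941.
n_B = 500·3662598/15448941 = 118.539... → 119.

119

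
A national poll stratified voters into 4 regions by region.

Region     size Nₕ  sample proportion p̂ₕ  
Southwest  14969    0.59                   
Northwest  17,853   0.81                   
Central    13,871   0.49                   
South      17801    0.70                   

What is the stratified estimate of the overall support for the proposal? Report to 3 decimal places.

0.660

N = 14969 + 17853 + 13871 + 17801 = 64494.
Overall proportion = Σ (Nₕ/N)·p̂ₕ.
Σ Nₕp̂ₕ = 8831.71 + 14460.93 + 6796.79 + 12460.7 = 42550.13.
42550.13 / 64494 = 0.65975... → 0.660.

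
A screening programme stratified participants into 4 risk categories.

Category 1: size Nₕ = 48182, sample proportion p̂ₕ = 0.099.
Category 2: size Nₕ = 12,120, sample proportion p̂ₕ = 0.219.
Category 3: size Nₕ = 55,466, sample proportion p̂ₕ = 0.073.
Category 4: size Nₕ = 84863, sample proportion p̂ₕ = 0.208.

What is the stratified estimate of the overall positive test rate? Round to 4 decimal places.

0.1452

N = 48182 + 12120 + 55466 + 84863 = 200631.
Overall proportion = Σ (Nₕ/N)·p̂ₕ.
Σ Nₕp̂ₕ = 4770.018 + 2654.28 + 4049.018 + 17651.504 = 29124.82.
29124.82 / 200631 = 0.145166... → 0.1452.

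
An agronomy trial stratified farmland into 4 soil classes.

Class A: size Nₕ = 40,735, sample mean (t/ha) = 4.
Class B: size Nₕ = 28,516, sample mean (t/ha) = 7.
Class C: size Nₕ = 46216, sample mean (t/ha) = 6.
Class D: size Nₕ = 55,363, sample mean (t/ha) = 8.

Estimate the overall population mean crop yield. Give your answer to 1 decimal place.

N = 40735 + 28516 + 46216 + 55363 = 170830.
The stratified mean weights each stratum mean by its population share Nₕ/N.
Σ Nₕx̄ₕ = 40735·4 + 28516·7 + 46216·6 + 55363·8 = 162940 + 199612 + 277296 + 442904 = 1082752.
Divide by N: 1082752 / 170830 = 6.338... → 6.3.

6.3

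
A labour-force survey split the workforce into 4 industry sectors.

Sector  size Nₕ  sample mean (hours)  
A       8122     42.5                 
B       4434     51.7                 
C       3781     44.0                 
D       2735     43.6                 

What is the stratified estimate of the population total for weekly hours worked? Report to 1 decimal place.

A: 8122·42.5 = 345185
B: 4434·51.7 = 229237.8
C: 3781·44.0 = 166364
D: 2735·43.6 = 119246
τ̂ = Σ Nₕx̄ₕ = 860032.8.

860032.8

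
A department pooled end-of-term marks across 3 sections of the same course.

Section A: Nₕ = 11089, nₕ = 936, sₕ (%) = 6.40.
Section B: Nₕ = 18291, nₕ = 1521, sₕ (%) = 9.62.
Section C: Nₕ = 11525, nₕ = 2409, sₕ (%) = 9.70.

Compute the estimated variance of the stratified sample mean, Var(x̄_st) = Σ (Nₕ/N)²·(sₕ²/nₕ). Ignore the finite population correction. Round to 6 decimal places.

N = 40905; Wₕ = Nₕ/N.
section A: (11089/40905)²·6.40²/936 = 0.003216000
section B: (18291/40905)²·9.62²/1521 = 0.012165866
section C: (11525/40905)²·9.70²/2409 = 0.003100529
Sum = 0.018482395 → 0.018482.

0.018482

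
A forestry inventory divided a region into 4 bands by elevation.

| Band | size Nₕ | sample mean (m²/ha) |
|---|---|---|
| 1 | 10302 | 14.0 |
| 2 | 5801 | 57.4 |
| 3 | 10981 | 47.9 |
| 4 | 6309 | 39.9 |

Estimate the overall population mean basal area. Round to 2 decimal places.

N = 10302 + 5801 + 10981 + 6309 = 33393.
Overall mean = Σ (Nₕ/N)·x̄ₕ — weight by population share, not a simple average.
Σ Nₕx̄ₕ = 10302·14.0 + 5801·57.4 + 10981·47.9 + 6309·39.9 = 144228 + 332977.4 + 525989.9 + 251729.1 = 1254924.4.
Divide by N: 1254924.4 / 33393 = 37.5805... → 37.58.

37.58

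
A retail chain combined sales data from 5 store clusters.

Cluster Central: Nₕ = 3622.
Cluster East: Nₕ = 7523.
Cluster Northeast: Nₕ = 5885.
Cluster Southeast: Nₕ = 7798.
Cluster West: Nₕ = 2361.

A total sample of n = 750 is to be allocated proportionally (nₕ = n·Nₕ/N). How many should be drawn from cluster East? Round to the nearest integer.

208

N = 3622 + 7523 + 5885 + 7798 + 2361 = 27189.
n_East = 750·7523/27189 = 207.520... → 208.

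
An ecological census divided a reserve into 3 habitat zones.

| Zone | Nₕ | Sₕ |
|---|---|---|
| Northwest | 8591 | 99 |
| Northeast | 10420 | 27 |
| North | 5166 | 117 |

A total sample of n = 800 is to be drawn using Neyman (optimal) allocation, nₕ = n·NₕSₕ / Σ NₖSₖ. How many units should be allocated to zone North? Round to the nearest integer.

Σ NₕSₕ = 8591·99 + 10420·27 + 5166·117 = 1736271.
Share for North: 604422/1736271 = 0.34812.
n_North = 800 × 0.34812 = 278.492... → 278.

278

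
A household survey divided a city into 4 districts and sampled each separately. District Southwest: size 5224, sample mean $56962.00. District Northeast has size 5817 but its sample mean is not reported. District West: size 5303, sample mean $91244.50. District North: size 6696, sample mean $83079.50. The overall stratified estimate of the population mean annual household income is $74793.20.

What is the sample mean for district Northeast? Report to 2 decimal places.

66270.57

N = 5224 + 5817 + 5303 + 6696 = 23040.
Overall total = μ·N = 74793.20·23040 = 1723235328.
Subtract the known strata: 5224·56962.00 + 5303·91244.50 + 6696·83079.50 = 1337739403.5.
Remaining total for district Northeast: 1723235328 − 1337739403.5 = 385495924.5.
Divide by its size: 385495924.5 / 5817 = 66270.5732... → 66270.57.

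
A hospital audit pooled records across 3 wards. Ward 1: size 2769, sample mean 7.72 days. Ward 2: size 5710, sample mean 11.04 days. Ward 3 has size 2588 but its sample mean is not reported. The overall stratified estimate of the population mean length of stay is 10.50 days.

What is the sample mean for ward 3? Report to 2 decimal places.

Σ Nₕx̄ₕ = N·μ, so 2588·x̄_3 = 11067·10.50 − (2769·7.72 + 5710·11.04).
= 116203.5 − 84415.08 = 31788.42.
x̄_3 = 31788.42 / 2588 = 12.2830... → 12.28.

12.28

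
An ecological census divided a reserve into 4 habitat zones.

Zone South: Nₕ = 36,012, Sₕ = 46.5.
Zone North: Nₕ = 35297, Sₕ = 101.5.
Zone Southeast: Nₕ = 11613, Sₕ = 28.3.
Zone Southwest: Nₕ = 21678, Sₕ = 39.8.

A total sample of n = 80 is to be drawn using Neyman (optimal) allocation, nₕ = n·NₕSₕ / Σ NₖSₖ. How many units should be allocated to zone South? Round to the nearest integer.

21

South: NₕSₕ = 36012·46.5 = 1674558
North: NₕSₕ = 35297·101.5 = 3582645.5
Southeast: NₕSₕ = 11613·28.3 = 328647.9
Southwest: NₕSₕ = 21678·39.8 = 862784.4
Σ NₕSₕ = 6448635.8.
n_South = 80·1674558/6448635.8 = 20.774... → 21.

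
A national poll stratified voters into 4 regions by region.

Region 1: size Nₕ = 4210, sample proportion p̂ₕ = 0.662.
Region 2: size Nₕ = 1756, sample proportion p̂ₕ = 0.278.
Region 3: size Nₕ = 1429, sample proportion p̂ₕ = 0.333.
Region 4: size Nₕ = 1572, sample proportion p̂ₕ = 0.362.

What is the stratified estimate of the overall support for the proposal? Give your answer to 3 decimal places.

N = 4210 + 1756 + 1429 + 1572 = 8967.
Overall proportion = Σ (Nₕ/N)·p̂ₕ.
Σ Nₕp̂ₕ = 2787.02 + 488.168 + 475.857 + 569.064 = 4320.109.
4320.109 / 8967 = 0.48178... → 0.482.

0.482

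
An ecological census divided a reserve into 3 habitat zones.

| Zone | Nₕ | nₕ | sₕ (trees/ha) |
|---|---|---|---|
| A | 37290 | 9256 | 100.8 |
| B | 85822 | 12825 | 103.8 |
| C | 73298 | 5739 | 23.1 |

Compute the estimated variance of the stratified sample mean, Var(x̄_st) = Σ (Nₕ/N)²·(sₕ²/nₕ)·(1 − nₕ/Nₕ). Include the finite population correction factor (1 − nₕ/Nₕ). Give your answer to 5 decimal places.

0.17811

N = 196410; Wₕ = Nₕ/N.
zone A: (37290/196410)²·100.8²/9256·(1 − 9256/37290) = 0.02974733
zone B: (85822/196410)²·103.8²/12825·(1 − 12825/85822) = 0.13643123
zone C: (73298/196410)²·23.1²/5739·(1 − 5739/73298) = 0.01193537
Sum = 0.17811393 → 0.17811.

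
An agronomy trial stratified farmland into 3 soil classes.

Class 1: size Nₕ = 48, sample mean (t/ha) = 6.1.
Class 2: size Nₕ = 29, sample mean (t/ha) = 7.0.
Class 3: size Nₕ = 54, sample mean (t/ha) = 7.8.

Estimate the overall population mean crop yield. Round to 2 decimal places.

7.00

N = 131; weights Wₕ = Nₕ/N = (0.3664, 0.2214, 0.4122).
x̄_st = Σ Wₕ·x̄ₕ = 0.3664·6.1 + 0.2214·7.0 + 0.4122·7.8 ≈ 7
→ 7.00.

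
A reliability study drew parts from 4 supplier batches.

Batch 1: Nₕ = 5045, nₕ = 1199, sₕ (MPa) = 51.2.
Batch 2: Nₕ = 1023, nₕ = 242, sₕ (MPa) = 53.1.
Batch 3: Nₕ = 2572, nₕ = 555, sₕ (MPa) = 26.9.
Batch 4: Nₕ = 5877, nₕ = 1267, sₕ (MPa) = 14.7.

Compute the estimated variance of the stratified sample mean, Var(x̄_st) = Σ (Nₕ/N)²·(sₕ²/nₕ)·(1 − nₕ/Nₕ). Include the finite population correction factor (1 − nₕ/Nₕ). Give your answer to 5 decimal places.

0.29949

N = 14517. Term for each stratum: Wₕ²sₕ²/nₕ·(1−nₕ/Nₕ).
Var(x̄_st) = 0.20129706 + 0.04417195 + 0.03209480 + 0.02192608 = 0.29948989 → 0.29949.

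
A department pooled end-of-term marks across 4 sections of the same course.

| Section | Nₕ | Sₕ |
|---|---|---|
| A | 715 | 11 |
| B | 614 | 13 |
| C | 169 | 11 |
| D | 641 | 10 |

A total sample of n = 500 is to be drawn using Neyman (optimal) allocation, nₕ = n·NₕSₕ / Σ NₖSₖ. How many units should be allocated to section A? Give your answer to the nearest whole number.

163

A: NₕSₕ = 715·11 = 7865
B: NₕSₕ = 614·13 = 7982
C: NₕSₕ = 169·11 = 1859
D: NₕSₕ = 641·10 = 6410
Σ NₕSₕ = 24116.
n_A = 500·7865/24116 = 163.066... → 163.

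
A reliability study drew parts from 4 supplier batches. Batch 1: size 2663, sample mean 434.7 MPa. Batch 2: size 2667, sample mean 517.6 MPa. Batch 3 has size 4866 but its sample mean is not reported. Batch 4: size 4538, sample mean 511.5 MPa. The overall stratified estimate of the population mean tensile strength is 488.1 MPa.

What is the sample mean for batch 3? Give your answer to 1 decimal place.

N = 2663 + 2667 + 4866 + 4538 = 14734.
Overall total = μ·N = 488.1·14734 = 7191665.4.
Subtract the known strata: 2663·434.7 + 2667·517.6 + 4538·511.5 = 4859232.3.
Remaining total for batch 3: 7191665.4 − 4859232.3 = 2332433.1.
Divide by its size: 2332433.1 / 4866 = 479.333... → 479.3.

479.3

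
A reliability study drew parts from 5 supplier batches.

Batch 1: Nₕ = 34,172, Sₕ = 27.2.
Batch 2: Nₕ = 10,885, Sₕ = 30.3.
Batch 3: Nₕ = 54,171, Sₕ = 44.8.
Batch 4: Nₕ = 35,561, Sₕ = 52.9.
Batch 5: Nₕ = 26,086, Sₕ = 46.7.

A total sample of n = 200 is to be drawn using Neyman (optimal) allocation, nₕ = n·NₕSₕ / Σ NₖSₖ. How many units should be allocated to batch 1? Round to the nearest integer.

Σ NₕSₕ = 34172·27.2 + 10885·30.3 + 54171·44.8 + 35561·52.9 + 26086·46.7 = 6785547.8.
Share for 1: 929478.4/6785547.8 = 0.13698.
n_1 = 200 × 0.13698 = 27.396... → 27.

27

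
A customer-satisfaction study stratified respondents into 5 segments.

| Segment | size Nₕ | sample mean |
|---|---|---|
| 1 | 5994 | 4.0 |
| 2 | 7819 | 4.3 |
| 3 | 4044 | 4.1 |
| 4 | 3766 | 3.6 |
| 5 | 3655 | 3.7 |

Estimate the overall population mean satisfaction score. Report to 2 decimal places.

x̄_st = (Σ Nₕx̄ₕ) / (Σ Nₕ) = (5994·4.0 + 7819·4.3 + 4044·4.1 + 3766·3.6 + 3655·3.7) / 25278
= 101259.2 / 25278 = 4.0058... → 4.01.

4.01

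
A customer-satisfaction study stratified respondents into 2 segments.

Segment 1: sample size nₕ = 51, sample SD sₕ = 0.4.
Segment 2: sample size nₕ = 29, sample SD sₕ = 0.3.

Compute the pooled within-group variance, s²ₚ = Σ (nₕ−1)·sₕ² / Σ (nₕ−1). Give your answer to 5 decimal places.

Degrees of freedom: 50 + 28 = 78.
Σ(nₕ−1)sₕ² = 50·0.16 + 28·0.09 = 10.52.
s²ₚ = 10.52 / 78 = 0.1348718... → 0.13487.

0.13487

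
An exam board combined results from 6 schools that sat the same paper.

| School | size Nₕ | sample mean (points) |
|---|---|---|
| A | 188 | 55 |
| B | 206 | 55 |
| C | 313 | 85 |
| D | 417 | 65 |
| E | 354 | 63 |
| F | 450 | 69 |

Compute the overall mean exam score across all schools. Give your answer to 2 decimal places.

66.77

N = 188 + 206 + 313 + 417 + 354 + 450 = 1928.
The stratified mean weights each stratum mean by its population share Nₕ/N.
Σ Nₕx̄ₕ = 188·55 + 206·55 + 313·85 + 417·65 + 354·63 + 450·69 = 10340 + 11330 + 26605 + 27105 + 22302 + 31050 = 128732.
Divide by N: 128732 / 1928 = 66.7697... → 66.77.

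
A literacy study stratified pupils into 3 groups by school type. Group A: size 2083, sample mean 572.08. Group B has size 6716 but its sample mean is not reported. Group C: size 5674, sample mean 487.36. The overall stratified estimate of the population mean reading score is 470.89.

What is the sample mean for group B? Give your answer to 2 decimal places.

425.59

Σ Nₕx̄ₕ = N·μ, so 6716·x̄_B = 14473·470.89 − (2083·572.08 + 5674·487.36).
= 6815190.97 − 3956923.28 = 2858267.69.
x̄_B = 2858267.69 / 6716 = 425.5908... → 425.59.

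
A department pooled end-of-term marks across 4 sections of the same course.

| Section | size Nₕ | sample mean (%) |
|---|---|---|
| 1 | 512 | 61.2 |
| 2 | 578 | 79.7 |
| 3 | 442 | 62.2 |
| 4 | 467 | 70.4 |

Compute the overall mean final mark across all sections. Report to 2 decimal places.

x̄_st = (Σ Nₕx̄ₕ) / (Σ Nₕ) = (512·61.2 + 578·79.7 + 442·62.2 + 467·70.4) / 1999
= 137770.2 / 1999 = 68.9196... → 68.92.

68.92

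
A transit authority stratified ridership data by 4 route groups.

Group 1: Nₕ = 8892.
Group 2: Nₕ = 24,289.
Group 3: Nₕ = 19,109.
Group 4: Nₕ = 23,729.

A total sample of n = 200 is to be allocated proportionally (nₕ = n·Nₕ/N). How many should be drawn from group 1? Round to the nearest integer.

Share of group 1 = 8892/76019 = 0.11697.
Allocate 200 × 0.11697 = 23.394... → 23.

23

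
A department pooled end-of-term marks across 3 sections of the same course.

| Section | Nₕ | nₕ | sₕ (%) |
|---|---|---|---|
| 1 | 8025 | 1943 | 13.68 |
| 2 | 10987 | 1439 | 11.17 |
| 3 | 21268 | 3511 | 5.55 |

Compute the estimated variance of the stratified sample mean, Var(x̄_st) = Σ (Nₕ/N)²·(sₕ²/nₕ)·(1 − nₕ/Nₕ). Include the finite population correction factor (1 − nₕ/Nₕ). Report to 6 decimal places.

0.010546

N = 40280. Term for each stratum: Wₕ²sₕ²/nₕ·(1−nₕ/Nₕ).
Var(x̄_st) = 0.002897423 + 0.005606065 + 0.002042079 = 0.010545567 → 0.010546.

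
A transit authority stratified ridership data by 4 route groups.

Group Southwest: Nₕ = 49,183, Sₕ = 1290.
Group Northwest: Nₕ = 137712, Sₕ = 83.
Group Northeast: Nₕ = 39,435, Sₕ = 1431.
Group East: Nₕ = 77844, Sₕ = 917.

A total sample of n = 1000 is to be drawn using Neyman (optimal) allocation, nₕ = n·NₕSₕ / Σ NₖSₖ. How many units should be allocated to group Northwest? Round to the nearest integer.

Southwest: NₕSₕ = 49183·1290 = 63446070
Northwest: NₕSₕ = 137712·83 = 11430096
Northeast: NₕSₕ = 39435·1431 = 56431485
East: NₕSₕ = 77844·917 = 71382948
Σ NₕSₕ = 202690599.
n_Northwest = 1000·11430096/202690599 = 56.392... → 56.

56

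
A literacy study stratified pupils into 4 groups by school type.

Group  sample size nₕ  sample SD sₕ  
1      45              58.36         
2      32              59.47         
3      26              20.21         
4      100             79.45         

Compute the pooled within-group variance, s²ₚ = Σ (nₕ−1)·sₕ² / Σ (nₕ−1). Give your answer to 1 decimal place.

1: (45−1)·58.36² = 44·3405.8896 = 149859.1424
2: (32−1)·59.47² = 31·3536.6809 = 109637.1079
3: (26−1)·20.21² = 25·408.4441 = 10211.1025
4: (100−1)·79.45² = 99·6312.3025 = 624917.9475
Numerator = 894625.3003; denominator = Σ(nₕ−1) = 199.
s²ₚ = 894625.3003/199 = 4495.605... → 4495.6.

4495.6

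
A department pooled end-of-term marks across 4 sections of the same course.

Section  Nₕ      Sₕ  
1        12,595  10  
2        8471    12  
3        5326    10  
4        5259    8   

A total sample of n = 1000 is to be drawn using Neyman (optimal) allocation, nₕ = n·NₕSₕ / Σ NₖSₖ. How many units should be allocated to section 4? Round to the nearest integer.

130

Σ NₕSₕ = 12595·10 + 8471·12 + 5326·10 + 5259·8 = 322934.
Share for 4: 42072/322934 = 0.13028.
n_4 = 1000 × 0.13028 = 130.280... → 130.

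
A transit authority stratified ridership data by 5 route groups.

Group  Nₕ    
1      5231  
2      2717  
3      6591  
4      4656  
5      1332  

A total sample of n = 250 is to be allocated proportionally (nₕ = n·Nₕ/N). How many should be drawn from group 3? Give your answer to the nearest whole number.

80

Share of group 3 = 6591/20527 = 0.32109.
Allocate 250 × 0.32109 = 80.272... → 80.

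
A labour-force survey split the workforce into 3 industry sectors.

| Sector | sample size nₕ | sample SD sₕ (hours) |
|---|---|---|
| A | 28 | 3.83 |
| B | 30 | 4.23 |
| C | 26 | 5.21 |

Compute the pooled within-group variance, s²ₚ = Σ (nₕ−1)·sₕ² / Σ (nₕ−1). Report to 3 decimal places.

19.674

A: (28−1)·3.83² = 27·14.6689 = 396.0603
B: (30−1)·4.23² = 29·17.8929 = 518.8941
C: (26−1)·5.21² = 25·27.1441 = 678.6025
Numerator = 1593.5569; denominator = Σ(nₕ−1) = 81.
s²ₚ = 1593.5569/81 = 19.67354... → 19.674.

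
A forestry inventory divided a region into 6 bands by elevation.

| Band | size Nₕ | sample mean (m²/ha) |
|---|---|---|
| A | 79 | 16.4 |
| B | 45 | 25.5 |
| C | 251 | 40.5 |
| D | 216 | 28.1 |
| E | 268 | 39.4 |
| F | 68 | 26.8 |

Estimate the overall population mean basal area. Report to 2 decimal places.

N = 79 + 45 + 251 + 216 + 268 + 68 = 927.
The stratified mean weights each stratum mean by its population share Nₕ/N.
Σ Nₕx̄ₕ = 79·16.4 + 45·25.5 + 251·40.5 + 216·28.1 + 268·39.4 + 68·26.8 = 1295.6 + 1147.5 + 10165.5 + 6069.6 + 10559.2 + 1822.4 = 31059.8.
Divide by N: 31059.8 / 927 = 33.5057... → 33.51.

33.51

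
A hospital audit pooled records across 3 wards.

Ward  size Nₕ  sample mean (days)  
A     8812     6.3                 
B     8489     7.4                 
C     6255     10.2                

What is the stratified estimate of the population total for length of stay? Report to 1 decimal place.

182135.2

Estimate total by summing Nₕ·x̄ₕ over strata.
8812·6.3 + 8489·7.4 + 6255·10.2 = 55515.6 + 62818.6 + 63801 = 182135.2.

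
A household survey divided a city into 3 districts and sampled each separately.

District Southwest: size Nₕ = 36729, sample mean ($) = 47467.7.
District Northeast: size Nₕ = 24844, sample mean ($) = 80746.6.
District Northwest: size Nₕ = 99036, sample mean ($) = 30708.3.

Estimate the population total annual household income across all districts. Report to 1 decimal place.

6790736882.5

Population total = Σ Nₕ·x̄ₕ (each stratum's size times its mean).
36729·47467.7 + 24844·80746.6 + 99036·30708.3 = 1743441153.3 + 2006068530.4 + 3041227198.8 = 6790736882.5.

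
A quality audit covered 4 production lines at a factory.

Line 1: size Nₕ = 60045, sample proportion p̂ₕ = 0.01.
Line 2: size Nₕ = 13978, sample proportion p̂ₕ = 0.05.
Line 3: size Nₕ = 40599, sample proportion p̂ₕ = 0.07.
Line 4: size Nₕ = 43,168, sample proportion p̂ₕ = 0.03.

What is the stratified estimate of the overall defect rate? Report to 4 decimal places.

0.0345

Wₕ = Nₕ/N with N = 157790: 0.3805, 0.0886, 0.2573, 0.2736.
p̂_st = 0.3805·0.01 + 0.0886·0.05 + 0.2573·0.07 + 0.2736·0.03 ≈ 0.034453... → 0.0345.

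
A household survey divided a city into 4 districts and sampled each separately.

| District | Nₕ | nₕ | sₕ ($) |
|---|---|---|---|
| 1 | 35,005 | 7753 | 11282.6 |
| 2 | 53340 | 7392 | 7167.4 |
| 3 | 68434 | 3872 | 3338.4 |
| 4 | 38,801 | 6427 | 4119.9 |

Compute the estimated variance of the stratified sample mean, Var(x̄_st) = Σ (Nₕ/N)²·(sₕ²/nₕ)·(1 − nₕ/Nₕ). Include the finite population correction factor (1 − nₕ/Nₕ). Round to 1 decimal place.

1273.9

N = 195580. Term for each stratum: Wₕ²sₕ²/nₕ·(1−nₕ/Nₕ).
Var(x̄_st) = 409.4757 + 445.2788 + 332.4615 + 86.7272 = 1273.9434 → 1273.9.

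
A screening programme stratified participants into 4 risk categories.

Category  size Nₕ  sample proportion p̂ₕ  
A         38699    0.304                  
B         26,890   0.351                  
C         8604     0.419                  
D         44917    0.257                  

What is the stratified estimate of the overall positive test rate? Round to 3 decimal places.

Wₕ = Nₕ/N with N = 119110: 0.3249, 0.2258, 0.0722, 0.3771.
p̂_st = 0.3249·0.304 + 0.2258·0.351 + 0.0722·0.419 + 0.3771·0.257 ≈ 0.30519... → 0.305.

0.305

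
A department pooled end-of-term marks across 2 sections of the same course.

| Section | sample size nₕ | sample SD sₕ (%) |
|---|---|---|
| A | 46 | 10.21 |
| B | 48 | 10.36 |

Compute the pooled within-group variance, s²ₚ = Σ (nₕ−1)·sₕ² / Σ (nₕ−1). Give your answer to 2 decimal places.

Degrees of freedom: 45 + 47 = 92.
Σ(nₕ−1)sₕ² = 45·104.2441 + 47·107.3296 = 9735.4757.
s²ₚ = 9735.4757 / 92 = 105.8204... → 105.82.

105.82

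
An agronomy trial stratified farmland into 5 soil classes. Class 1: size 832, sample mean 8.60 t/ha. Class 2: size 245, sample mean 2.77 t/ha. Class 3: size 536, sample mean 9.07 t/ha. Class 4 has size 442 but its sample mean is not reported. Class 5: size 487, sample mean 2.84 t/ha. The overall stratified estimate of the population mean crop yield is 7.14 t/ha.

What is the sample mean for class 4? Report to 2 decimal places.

Σ Nₕx̄ₕ = N·μ, so 442·x̄_4 = 2542·7.14 − (832·8.60 + 245·2.77 + 536·9.07 + 487·2.84).
= 18149.88 − 14078.45 = 4071.43.
x̄_4 = 4071.43 / 442 = 9.2114... → 9.21.

9.21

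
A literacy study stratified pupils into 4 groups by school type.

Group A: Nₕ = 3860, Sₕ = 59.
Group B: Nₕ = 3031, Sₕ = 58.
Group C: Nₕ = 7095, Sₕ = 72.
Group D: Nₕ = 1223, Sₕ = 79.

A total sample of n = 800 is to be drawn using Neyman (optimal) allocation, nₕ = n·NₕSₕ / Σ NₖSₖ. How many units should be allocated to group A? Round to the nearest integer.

Σ NₕSₕ = 3860·59 + 3031·58 + 7095·72 + 1223·79 = 1010995.
Share for A: 227740/1010995 = 0.22526.
n_A = 800 × 0.22526 = 180.211... → 180.

180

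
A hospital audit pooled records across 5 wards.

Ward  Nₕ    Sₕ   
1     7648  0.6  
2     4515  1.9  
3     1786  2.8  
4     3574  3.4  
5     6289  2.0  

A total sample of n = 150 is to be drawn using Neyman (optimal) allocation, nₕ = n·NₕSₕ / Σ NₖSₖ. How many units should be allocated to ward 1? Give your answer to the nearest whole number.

16

Σ NₕSₕ = 7648·0.6 + 4515·1.9 + 1786·2.8 + 3574·3.4 + 6289·2.0 = 42897.7.
Share for 1: 4588.8/42897.7 = 0.10697.
n_1 = 150 × 0.10697 = 16.046... → 16.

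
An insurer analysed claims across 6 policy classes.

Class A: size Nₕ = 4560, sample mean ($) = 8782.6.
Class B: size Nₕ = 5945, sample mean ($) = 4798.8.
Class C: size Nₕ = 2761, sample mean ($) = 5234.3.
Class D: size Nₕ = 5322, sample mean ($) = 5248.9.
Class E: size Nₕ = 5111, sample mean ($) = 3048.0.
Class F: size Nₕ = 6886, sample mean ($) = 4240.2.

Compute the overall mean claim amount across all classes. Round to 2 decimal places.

5092.05

N = 4560 + 5945 + 2761 + 5322 + 5111 + 6886 = 30585.
Weight each subgroup mean by Nₕ/N and sum.
Σ Nₕx̄ₕ = 4560·8782.6 + 5945·4798.8 + 2761·5234.3 + 5322·5248.9 + 5111·3048.0 + 6886·4240.2 = 40048656 + 28528866 + 14451902.3 + 27934645.8 + 15578328 + 29198017.2 = 155740415.3.
Divide by N: 155740415.3 / 30585 = 5092.0522... → 5092.05.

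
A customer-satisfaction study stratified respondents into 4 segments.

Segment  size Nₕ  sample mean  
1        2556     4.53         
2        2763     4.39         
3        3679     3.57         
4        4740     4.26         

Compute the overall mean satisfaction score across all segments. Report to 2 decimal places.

4.15

x̄_st = (Σ Nₕx̄ₕ) / (Σ Nₕ) = (2556·4.53 + 2763·4.39 + 3679·3.57 + 4740·4.26) / 13738
= 57034.68 / 13738 = 4.1516... → 4.15.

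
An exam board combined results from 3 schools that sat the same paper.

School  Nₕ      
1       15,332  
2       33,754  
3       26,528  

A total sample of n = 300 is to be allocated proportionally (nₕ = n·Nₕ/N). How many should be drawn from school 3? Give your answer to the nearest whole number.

105

N = 15332 + 33754 + 26528 = 75614.
n_3 = 300·26528/75614 = 105.250... → 105.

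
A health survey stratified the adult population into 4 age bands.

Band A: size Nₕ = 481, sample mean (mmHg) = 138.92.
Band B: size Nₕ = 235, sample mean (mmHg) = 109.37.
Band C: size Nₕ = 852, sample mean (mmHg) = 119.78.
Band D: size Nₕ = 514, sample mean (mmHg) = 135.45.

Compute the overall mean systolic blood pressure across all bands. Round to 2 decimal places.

126.90

N = 481 + 235 + 852 + 514 = 2082.
Weight each subgroup mean by Nₕ/N and sum.
Σ Nₕx̄ₕ = 481·138.92 + 235·109.37 + 852·119.78 + 514·135.45 = 66820.52 + 25701.95 + 102052.56 + 69621.3 = 264196.33.
Divide by N: 264196.33 / 2082 = 126.8955... → 126.90.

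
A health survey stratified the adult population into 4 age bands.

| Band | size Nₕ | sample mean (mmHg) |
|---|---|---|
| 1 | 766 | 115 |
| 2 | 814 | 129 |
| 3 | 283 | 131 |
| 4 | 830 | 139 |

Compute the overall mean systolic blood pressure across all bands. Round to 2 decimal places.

128.31

N = 2693; weights Wₕ = Nₕ/N = (0.2844, 0.3023, 0.1051, 0.3082).
x̄_st = Σ Wₕ·x̄ₕ = 0.2844·115 + 0.3023·129 + 0.1051·131 + 0.3082·139 ≈ 128.3101...
→ 128.31.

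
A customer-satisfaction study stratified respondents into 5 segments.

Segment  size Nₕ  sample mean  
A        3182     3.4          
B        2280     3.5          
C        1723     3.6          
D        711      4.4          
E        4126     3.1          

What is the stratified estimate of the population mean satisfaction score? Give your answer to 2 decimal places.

3.40

N = 12022; weights Wₕ = Nₕ/N = (0.2647, 0.1897, 0.1433, 0.0591, 0.3432).
x̄_st = Σ Wₕ·x̄ₕ = 0.2647·3.4 + 0.1897·3.5 + 0.1433·3.6 + 0.0591·4.4 + 0.3432·3.1 ≈ 3.4038...
→ 3.40.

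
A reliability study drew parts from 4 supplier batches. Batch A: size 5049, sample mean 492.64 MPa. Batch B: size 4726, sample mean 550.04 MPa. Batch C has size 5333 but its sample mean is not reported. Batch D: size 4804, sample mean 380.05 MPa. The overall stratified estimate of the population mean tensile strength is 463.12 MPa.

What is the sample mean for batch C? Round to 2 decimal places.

Σ Nₕx̄ₕ = N·μ, so 5333·x̄_C = 19912·463.12 − (5049·492.64 + 4726·550.04 + 4804·380.05).
= 9221645.44 − 6912588.6 = 2309056.84.
x̄_C = 2309056.84 / 5333 = 432.9752... → 432.98.

432.98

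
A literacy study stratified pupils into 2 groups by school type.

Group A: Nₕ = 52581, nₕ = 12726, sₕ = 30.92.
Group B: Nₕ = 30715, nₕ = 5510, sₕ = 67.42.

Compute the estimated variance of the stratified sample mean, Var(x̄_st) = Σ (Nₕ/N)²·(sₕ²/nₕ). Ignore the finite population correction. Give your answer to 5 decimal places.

0.14211

N = 83296; Wₕ = Nₕ/N.
group A: (52581/83296)²·30.92²/12726 = 0.02993618
group B: (30715/83296)²·67.42²/5510 = 0.11217050
Sum = 0.14210668 → 0.14211.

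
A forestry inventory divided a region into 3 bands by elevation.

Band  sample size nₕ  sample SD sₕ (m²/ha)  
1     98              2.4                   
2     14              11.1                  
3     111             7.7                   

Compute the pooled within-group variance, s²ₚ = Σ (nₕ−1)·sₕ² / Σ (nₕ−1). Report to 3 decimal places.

Degrees of freedom: 97 + 13 + 110 = 220.
Σ(nₕ−1)sₕ² = 97·5.76 + 13·123.21 + 110·59.29 = 8682.35.
s²ₚ = 8682.35 / 220 = 39.46523... → 39.465.

39.465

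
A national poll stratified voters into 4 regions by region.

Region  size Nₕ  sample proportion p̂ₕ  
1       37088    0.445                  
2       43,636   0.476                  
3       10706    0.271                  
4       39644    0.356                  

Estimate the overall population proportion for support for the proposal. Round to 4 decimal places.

Wₕ = Nₕ/N with N = 131074: 0.2830, 0.3329, 0.0817, 0.3025.
p̂_st = 0.2830·0.445 + 0.3329·0.476 + 0.0817·0.271 + 0.3025·0.356 ≈ 0.414190... → 0.4142.

0.4142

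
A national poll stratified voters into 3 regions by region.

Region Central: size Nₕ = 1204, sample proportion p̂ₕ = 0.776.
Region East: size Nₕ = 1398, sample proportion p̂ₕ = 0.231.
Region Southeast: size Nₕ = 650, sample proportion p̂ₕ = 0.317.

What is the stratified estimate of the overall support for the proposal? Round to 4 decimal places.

N = 1204 + 1398 + 650 = 3252.
Overall proportion = Σ (Nₕ/N)·p̂ₕ.
Σ Nₕp̂ₕ = 934.304 + 322.938 + 206.05 = 1463.292.
1463.292 / 3252 = 0.449967... → 0.4500.

0.4500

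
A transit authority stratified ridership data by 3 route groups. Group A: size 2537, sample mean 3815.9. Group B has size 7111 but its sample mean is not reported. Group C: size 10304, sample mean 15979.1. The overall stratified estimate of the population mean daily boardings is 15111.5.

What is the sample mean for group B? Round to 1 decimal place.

N = 2537 + 7111 + 10304 = 19952.
Overall total = μ·N = 15111.5·19952 = 301504648.
Subtract the known strata: 2537·3815.9 + 10304·15979.1 = 174329584.7.
Remaining total for group B: 301504648 − 174329584.7 = 127175063.3.
Divide by its size: 127175063.3 / 7111 = 17884.273... → 17884.3.

17884.3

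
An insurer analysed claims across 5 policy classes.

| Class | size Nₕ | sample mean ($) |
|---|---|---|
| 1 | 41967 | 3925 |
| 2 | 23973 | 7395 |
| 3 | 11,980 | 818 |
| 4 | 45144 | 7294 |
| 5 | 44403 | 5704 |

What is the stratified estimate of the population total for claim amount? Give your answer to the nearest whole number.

934355498

1: 41967·3925 = 164720475
2: 23973·7395 = 177280335
3: 11980·818 = 9799640
4: 45144·7294 = 329280336
5: 44403·5704 = 253274712
τ̂ = Σ Nₕx̄ₕ = 934355498.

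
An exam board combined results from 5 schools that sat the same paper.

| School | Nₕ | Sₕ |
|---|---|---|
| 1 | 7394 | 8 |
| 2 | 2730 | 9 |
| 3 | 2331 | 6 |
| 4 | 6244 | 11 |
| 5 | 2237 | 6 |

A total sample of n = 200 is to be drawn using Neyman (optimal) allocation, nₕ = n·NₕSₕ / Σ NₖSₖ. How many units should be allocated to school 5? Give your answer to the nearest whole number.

15

1: NₕSₕ = 7394·8 = 59152
2: NₕSₕ = 2730·9 = 24570
3: NₕSₕ = 2331·6 = 13986
4: NₕSₕ = 6244·11 = 68684
5: NₕSₕ = 2237·6 = 13422
Σ NₕSₕ = 179814.
n_5 = 200·13422/179814 = 14.929... → 15.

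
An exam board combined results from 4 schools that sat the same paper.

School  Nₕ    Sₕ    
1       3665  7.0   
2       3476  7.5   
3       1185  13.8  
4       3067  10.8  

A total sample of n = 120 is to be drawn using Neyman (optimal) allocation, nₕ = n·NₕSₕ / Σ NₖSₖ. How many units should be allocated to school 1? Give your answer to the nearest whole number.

30

Σ NₕSₕ = 3665·7.0 + 3476·7.5 + 1185·13.8 + 3067·10.8 = 101201.6.
Share for 1: 25655/101201.6 = 0.25350.
n_1 = 120 × 0.25350 = 30.420... → 30.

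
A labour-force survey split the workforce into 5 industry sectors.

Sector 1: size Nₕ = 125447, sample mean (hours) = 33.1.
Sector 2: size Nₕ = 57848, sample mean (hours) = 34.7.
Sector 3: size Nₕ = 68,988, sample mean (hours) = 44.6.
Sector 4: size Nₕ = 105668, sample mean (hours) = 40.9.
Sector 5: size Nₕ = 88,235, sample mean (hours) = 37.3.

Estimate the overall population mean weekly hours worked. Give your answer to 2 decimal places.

x̄_st = (Σ Nₕx̄ₕ) / (Σ Nₕ) = (125447·33.1 + 57848·34.7 + 68988·44.6 + 105668·40.9 + 88235·37.3) / 446186
= 16849472.8 / 446186 = 37.7633... → 37.76.

37.76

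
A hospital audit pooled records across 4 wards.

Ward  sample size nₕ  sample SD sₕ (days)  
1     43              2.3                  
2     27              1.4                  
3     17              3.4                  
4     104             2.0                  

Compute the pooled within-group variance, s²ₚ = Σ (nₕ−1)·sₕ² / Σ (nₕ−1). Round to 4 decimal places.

4.6529

1: (43−1)·2.3² = 42·5.29 = 222.18
2: (27−1)·1.4² = 26·1.96 = 50.96
3: (17−1)·3.4² = 16·11.56 = 184.96
4: (104−1)·2.0² = 103·4 = 412
Numerator = 870.1; denominator = Σ(nₕ−1) = 187.
s²ₚ = 870.1/187 = 4.652941... → 4.6529.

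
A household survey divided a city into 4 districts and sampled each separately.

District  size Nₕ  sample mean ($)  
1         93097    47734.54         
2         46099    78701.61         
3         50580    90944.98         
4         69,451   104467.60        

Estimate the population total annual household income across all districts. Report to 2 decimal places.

Estimate total by summing Nₕ·x̄ₕ over strata.
93097·47734.54 + 46099·78701.61 + 50580·90944.98 + 69451·104467.60 = 4443942470.38 + 3628065519.39 + 4599997088.4 + 7255379287.6 = 19927384365.77.

19927384365.77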